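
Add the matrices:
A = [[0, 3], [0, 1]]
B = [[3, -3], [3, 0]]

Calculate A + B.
[[3, 0], [3, 1]]

Add corresponding elements:
(0)+(3)=3
(3)+(-3)=0
(0)+(3)=3
(1)+(0)=1
A + B = [[3, 0], [3, 1]]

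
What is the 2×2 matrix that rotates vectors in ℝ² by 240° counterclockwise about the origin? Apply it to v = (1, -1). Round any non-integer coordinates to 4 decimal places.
R = [[-1/2, √3/2], [-√3/2, -1/2]]; R·v = (-1.3660, -0.3660)

A counterclockwise rotation by angle θ in ℝ² has matrix R(θ) = [[cos θ, -sin θ], [sin θ, cos θ]].
For θ = 240°: cos θ = -1/2, sin θ = -√3/2.
R(240°) = [[-1/2, √3/2], [-√3/2, -1/2]].
R·v = [-1/2·1 + (√3/2)·-1, -√3/2·1 + -1/2·-1] = (-1.3660, -0.3660).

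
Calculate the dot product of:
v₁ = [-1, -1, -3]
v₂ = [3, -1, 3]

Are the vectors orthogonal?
-11, No

The dot product is the sum of products of corresponding components.
v₁·v₂ = (-1)*(3) + (-1)*(-1) + (-3)*(3) = -3 + 1 - 9 = -11.
Two vectors are orthogonal iff their dot product is 0; here the dot product is -11, so the vectors are not orthogonal.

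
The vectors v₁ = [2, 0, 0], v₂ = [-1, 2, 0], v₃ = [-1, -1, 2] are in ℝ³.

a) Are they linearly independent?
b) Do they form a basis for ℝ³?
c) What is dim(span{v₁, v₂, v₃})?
Yes independent, yes basis, dim = 3

Stack v₁, v₂, v₃ as rows of a 3×3 matrix.
[[2, 0, 0]; [-1, 2, 0]; [-1, -1, 2]] is already lower triangular with nonzero diagonal entries (2, 2, 2), so its determinant is the product of the diagonal entries, det = (2)·(2)·(2) = 8 ≠ 0, and the rows are linearly independent.
Three linearly independent vectors in ℝ³ form a basis for ℝ³, so dim(span{v₁,v₂,v₃}) = 3.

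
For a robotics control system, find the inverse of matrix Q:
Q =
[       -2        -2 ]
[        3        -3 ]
det(Q) = 12
Q⁻¹ =
[     -1/4       1/6 ]
[     -1/4      -1/6 ]

For a 2×2 matrix Q = [[a, b], [c, d]] with det(Q) ≠ 0, Q⁻¹ = (1/det(Q)) * [[d, -b], [-c, a]].
det(Q) = (-2)*(-3) - (-2)*(3) = 6 + 6 = 12.
Q⁻¹ = (1/12) * [[-3, 2], [-3, -2]].
Dividing each entry by 12 and reducing:
Q⁻¹ =
[     -1/4       1/6 ]
[     -1/4      -1/6 ]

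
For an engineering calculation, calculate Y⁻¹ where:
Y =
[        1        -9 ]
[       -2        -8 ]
det(Y) = -26
Y⁻¹ =
[     4/13     -9/26 ]
[    -1/13     -1/26 ]

For a 2×2 matrix Y = [[a, b], [c, d]] with det(Y) ≠ 0, Y⁻¹ = (1/det(Y)) * [[d, -b], [-c, a]].
det(Y) = (1)*(-8) - (-9)*(-2) = -8 - 18 = -26.
Y⁻¹ = (1/-26) * [[-8, 9], [2, 1]].
Dividing each entry by -26 and reducing:
Y⁻¹ =
[     4/13     -9/26 ]
[    -1/13     -1/26 ]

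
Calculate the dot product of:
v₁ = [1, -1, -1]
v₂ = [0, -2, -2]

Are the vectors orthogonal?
4, No

The dot product is the sum of products of corresponding components.
v₁·v₂ = (1)*(0) + (-1)*(-2) + (-1)*(-2) = 0 + 2 + 2 = 4.
Two vectors are orthogonal iff their dot product is 0; here the dot product is 4, so the vectors are not orthogonal.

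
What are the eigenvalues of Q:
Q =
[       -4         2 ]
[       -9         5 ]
λ = -1, 2

Solve det(Q - λI) = 0. For a 2×2 matrix the characteristic equation is λ² - (trace)λ + det = 0.
trace(Q) = a + d = -4 + 5 = 1.
det(Q) = a*d - b*c = (-4)*(5) - (2)*(-9) = -20 + 18 = -2.
Characteristic equation: λ² - (1)λ + (-2) = 0.
Discriminant = (1)² - 4*(-2) = 1 + 8 = 9.
λ = (1 ± √9) / 2 = (1 ± 3) / 2 = -1, 2.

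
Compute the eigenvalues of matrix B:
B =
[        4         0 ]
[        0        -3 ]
λ = -3, 4

Solve det(B - λI) = 0. For a 2×2 matrix the characteristic equation is λ² - (trace)λ + det = 0.
trace(B) = a + d = 4 - 3 = 1.
det(B) = a*d - b*c = (4)*(-3) - (0)*(0) = -12 - 0 = -12.
Characteristic equation: λ² - (1)λ + (-12) = 0.
Discriminant = (1)² - 4*(-12) = 1 + 48 = 49.
λ = (1 ± √49) / 2 = (1 ± 7) / 2 = -3, 4.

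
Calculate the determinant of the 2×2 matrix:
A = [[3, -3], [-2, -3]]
-15

For A = [[a, b], [c, d]], det(A) = a*d - b*c.
det(A) = (3)*(-3) - (-3)*(-2) = -9 - 6 = -15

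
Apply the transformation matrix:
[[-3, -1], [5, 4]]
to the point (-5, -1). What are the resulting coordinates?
(16, -29)

Matrix multiplication:
[[-3, -1], [5, 4]] × [-5, -1]ᵀ
= [-3×-5 + -1×-1, 5×-5 + 4×-1]ᵀ
= [16.0000, -29.0000]ᵀ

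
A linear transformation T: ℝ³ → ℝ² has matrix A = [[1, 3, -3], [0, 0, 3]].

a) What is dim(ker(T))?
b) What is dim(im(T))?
dim(ker) = 1, dim(im) = 2

The two rows are not scalar multiples of one another (no single k satisfies row 2 = k × row 1), so they are linearly independent.
Thus rank(A) = 2.
dim(im(T)) = rank(A) = 2.
By the rank-nullity theorem applied to T: ℝ³ → ℝ², rank(A) + nullity(A) = 3 (the domain dimension), so dim(ker(T)) = 3 - 2 = 1.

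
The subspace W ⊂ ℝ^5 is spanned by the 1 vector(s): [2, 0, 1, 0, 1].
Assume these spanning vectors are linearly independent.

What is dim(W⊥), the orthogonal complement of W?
dim(W⊥) = 4

For any subspace W of ℝ^n, dim(W) + dim(W⊥) = n (the whole-space dimension).
Here the given 1 vectors are linearly independent, so dim(W) = 1.
Thus dim(W⊥) = n - dim(W) = 5 - 1 = 4.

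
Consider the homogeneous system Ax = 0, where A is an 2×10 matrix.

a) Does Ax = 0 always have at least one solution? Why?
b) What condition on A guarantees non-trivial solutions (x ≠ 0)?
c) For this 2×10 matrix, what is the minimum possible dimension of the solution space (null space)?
a) Yes, x = 0 is always a solution. b) When A has linearly dependent columns (rank < n). c) Minimum nullity = 8.

a) x = 0 satisfies A·0 = 0, so the zero vector is always a solution.
b) Non-trivial solutions exist iff the columns of A are linearly dependent, equivalently rank(A) < n (the number of columns).
c) By rank-nullity, rank(A) + nullity(A) = n = 10. Since A has only 2 rows, rank(A) ≤ 2, so nullity(A) ≥ 10 - 2 = 8.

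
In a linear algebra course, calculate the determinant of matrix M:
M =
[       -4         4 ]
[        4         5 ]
det(M) = -36

For a 2×2 matrix [[a, b], [c, d]], det = a*d - b*c.
det(M) = (-4)*(5) - (4)*(4) = -20 - 16 = -36.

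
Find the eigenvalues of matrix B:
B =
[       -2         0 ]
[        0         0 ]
λ = -2, 0

Solve det(B - λI) = 0. For a 2×2 matrix the characteristic equation is λ² - (trace)λ + det = 0.
trace(B) = a + d = -2 + 0 = -2.
det(B) = a*d - b*c = (-2)*(0) - (0)*(0) = 0 - 0 = 0.
Characteristic equation: λ² - (-2)λ + (0) = 0.
Discriminant = (-2)² - 4*(0) = 4 - 0 = 4.
λ = (-2 ± √4) / 2 = (-2 ± 2) / 2 = -2, 0.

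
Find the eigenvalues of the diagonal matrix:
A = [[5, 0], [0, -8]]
λ₁ = 5, λ₂ = -8

The characteristic polynomial of A is det(A - λI) = (5 - λ)(-8 - λ) = 0.
The roots are λ = 5 and λ = -8, so the eigenvalues are the diagonal entries.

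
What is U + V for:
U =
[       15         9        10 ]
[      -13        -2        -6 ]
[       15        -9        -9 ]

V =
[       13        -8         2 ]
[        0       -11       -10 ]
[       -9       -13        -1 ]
U + V =
[       28         1        12 ]
[      -13       -13       -16 ]
[        6       -22       -10 ]

Matrix addition is elementwise: (U+V)[i][j] = U[i][j] + V[i][j].
  (U+V)[0][0] = (15) + (13) = 28
  (U+V)[0][1] = (9) + (-8) = 1
  (U+V)[0][2] = (10) + (2) = 12
  (U+V)[1][0] = (-13) + (0) = -13
  (U+V)[1][1] = (-2) + (-11) = -13
  (U+V)[1][2] = (-6) + (-10) = -16
  (U+V)[2][0] = (15) + (-9) = 6
  (U+V)[2][1] = (-9) + (-13) = -22
  (U+V)[2][2] = (-9) + (-1) = -10
U + V =
[       28         1        12 ]
[      -13       -13       -16 ]
[        6       -22       -10 ]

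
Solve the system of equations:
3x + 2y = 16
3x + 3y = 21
x = 2, y = 5

Use elimination (row reduction):
Equation 1: 3x + 2y = 16.
Equation 2: 3x + 3y = 21.
Multiply Eq1 by 3 and Eq2 by 3: 9x + 6y = 48;  9x + 9y = 63.
Subtract: (3)y = 15, so y = 5.
Back-substitute into Eq1: 3x + 2*(5) = 16, so x = 2.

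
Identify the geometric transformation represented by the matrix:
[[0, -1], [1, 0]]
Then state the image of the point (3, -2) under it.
rotation by 90° counterclockwise; image of (3, -2) is (2, 3)

This matches the form [[cos θ, -sin θ], [sin θ, cos θ]] of a rotation matrix; reading off cos θ and sin θ gives the angle.
The matrix [[0, -1], [1, 0]] represents: rotation by 90° counterclockwise.
Applying it to (3, -2): [0·3 + -1·-2, 1·3 + 0·-2] = (2, 3).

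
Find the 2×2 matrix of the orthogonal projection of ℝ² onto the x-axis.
[[1, 0], [0, 0]]

The orthogonal projection onto the line spanned by a nonzero vector u = (a, b) has matrix P = (u uᵀ) / (uᵀ u) = (1/(a² + b²)) · [[a², ab], [ab, b²]].
Here u = (1, 0), so a² + b² = 1 + 0 = 1.
P = (1/1) · [[1, 0], [0, 0]] = [[1, 0], [0, 0]].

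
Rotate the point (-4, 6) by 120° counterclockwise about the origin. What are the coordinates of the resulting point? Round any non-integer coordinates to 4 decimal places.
(-3.1962, -6.4641)

Rotation matrix R(θ) = [[cos θ, -sin θ], [sin θ, cos θ]]; for θ = 120°:
R = [[-1/2, -√3/2], [√3/2, -1/2]]
Result: R × [-4, 6]ᵀ = [-1/2·-4 + (-√3/2)·6, √3/2·-4 + (-1/2)·6]ᵀ = (-3.1962, -6.4641)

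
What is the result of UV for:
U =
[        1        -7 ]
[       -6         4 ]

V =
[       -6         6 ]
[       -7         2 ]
UV =
[       43        -8 ]
[        8       -28 ]

Matrix multiplication: (UV)[i][j] = sum over k of U[i][k] * V[k][j].
  (UV)[0][0] = (1)*(-6) + (-7)*(-7) = 43
  (UV)[0][1] = (1)*(6) + (-7)*(2) = -8
  (UV)[1][0] = (-6)*(-6) + (4)*(-7) = 8
  (UV)[1][1] = (-6)*(6) + (4)*(2) = -28
UV =
[       43        -8 ]
[        8       -28 ]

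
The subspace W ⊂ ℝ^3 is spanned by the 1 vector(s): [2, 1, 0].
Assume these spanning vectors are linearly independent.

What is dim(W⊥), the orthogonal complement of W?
dim(W⊥) = 2

For any subspace W of ℝ^n, dim(W) + dim(W⊥) = n (the whole-space dimension).
Here the given 1 vectors are linearly independent, so dim(W) = 1.
Thus dim(W⊥) = n - dim(W) = 3 - 1 = 2.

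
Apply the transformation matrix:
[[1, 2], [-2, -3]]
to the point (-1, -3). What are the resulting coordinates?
(-7, 11)

Matrix multiplication:
[[1, 2], [-2, -3]] × [-1, -3]ᵀ
= [1×-1 + 2×-3, -2×-1 + -3×-3]ᵀ
= [-7.0000, 11.0000]ᵀ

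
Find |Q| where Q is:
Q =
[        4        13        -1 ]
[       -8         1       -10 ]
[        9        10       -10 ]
det(Q) = -1761

Expand along row 0 (cofactor expansion): det(Q) = a*(e*i - f*h) - b*(d*i - f*g) + c*(d*h - e*g), where the 3×3 is [[a, b, c], [d, e, f], [g, h, i]].
Minor M_00 = (1)*(-10) - (-10)*(10) = -10 + 100 = 90.
Minor M_01 = (-8)*(-10) - (-10)*(9) = 80 + 90 = 170.
Minor M_02 = (-8)*(10) - (1)*(9) = -80 - 9 = -89.
det(Q) = (4)*(90) - (13)*(170) + (-1)*(-89) = 360 - 2210 + 89 = -1761.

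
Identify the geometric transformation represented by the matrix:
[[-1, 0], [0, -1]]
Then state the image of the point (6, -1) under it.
rotation by 180° (or reflection through origin); image of (6, -1) is (-6, 1)

This matches the form [[cos θ, -sin θ], [sin θ, cos θ]] of a rotation matrix; reading off cos θ and sin θ gives the angle.
The matrix [[-1, 0], [0, -1]] represents: rotation by 180° (or reflection through origin).
Applying it to (6, -1): [-1·6 + 0·-1, 0·6 + -1·-1] = (-6, 1).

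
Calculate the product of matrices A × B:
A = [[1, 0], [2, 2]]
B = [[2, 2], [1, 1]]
[[2, 2], [6, 6]]

Matrix multiplication:
C[0][0] = 1×2 + 0×1 = 2
C[0][1] = 1×2 + 0×1 = 2
C[1][0] = 2×2 + 2×1 = 6
C[1][1] = 2×2 + 2×1 = 6
Result: [[2, 2], [6, 6]]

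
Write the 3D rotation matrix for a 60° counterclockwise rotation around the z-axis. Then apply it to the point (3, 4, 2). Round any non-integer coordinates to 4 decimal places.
R = [[1/2, -√3/2, 0], [√3/2, 1/2, 0], [0, 0, 1]]; R·(3, 4, 2) = (-1.9641, 4.5981, 2.0000)

Rotation matrix for 60° around z-axis:
cos(60°) = 1/2, sin(60°) = √3/2
R = [[1/2, -√3/2, 0], [√3/2, 1/2, 0], [0, 0, 1]]
Apply to (3, 4, 2): R·[3, 4, 2]ᵀ = (-1.9641, 4.5981, 2.0000)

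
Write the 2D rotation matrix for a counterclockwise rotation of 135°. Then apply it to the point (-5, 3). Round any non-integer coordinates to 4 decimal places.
R = [[-√2/2, -√2/2], [√2/2, -√2/2]]; R·(-5, 3) = (1.4142, -5.6569)

Rotation matrix formula: R(θ) = [[cos θ, -sin θ], [sin θ, cos θ]]
For θ = 135°:
cos(135°) = -√2/2
sin(135°) = √2/2
R = [[-√2/2, -√2/2], [√2/2, -√2/2]]
Apply to (-5, 3): [-√2/2·-5 + (-√2/2)·3, √2/2·-5 + -√2/2·3] = (1.4142, -5.6569)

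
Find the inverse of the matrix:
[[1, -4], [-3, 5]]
[[-5/7, -4/7], [-3/7, -1/7]]

For [[a,b],[c,d]], inverse = (1/det)·[[d,-b],[-c,a]]
det = 1·5 - -4·-3 = -7
Inverse = (1/-7)·[[5, 4], [3, 1]]
        = [[-5/7, -4/7], [-3/7, -1/7]]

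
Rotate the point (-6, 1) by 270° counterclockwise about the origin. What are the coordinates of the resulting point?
(1, 6)

Rotation matrix R(θ) = [[cos θ, -sin θ], [sin θ, cos θ]]; for θ = 270°:
R = [[0, 1], [-1, 0]]
Result: R × [-6, 1]ᵀ = [0·-6 + (1)·1, -1·-6 + (0)·1]ᵀ = (1, 6)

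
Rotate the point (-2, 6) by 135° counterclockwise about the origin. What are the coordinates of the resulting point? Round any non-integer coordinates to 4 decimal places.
(-2.8284, -5.6569)

Rotation matrix R(θ) = [[cos θ, -sin θ], [sin θ, cos θ]]; for θ = 135°:
R = [[-√2/2, -√2/2], [√2/2, -√2/2]]
Result: R × [-2, 6]ᵀ = [-√2/2·-2 + (-√2/2)·6, √2/2·-2 + (-√2/2)·6]ᵀ = (-2.8284, -5.6569)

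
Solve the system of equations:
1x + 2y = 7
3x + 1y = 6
x = 1, y = 3

Use elimination (row reduction):
Equation 1: 1x + 2y = 7.
Equation 2: 3x + 1y = 6.
Multiply Eq1 by 3 and Eq2 by 1: 3x + 6y = 21;  3x + 1y = 6.
Subtract: (-5)y = -15, so y = 3.
Back-substitute into Eq1: 1x + 2*(3) = 7, so x = 1.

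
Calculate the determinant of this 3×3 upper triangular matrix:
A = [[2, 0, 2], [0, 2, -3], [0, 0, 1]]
4

The determinant of a triangular matrix is the product of its diagonal entries (the off-diagonal entries above the diagonal do not affect it).
det(A) = (2) * (2) * (1) = 4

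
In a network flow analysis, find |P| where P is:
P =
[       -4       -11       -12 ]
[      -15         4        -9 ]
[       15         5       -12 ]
det(P) = 5097

Expand along row 0 (cofactor expansion): det(P) = a*(e*i - f*h) - b*(d*i - f*g) + c*(d*h - e*g), where the 3×3 is [[a, b, c], [d, e, f], [g, h, i]].
Minor M_00 = (4)*(-12) - (-9)*(5) = -48 + 45 = -3.
Minor M_01 = (-15)*(-12) - (-9)*(15) = 180 + 135 = 315.
Minor M_02 = (-15)*(5) - (4)*(15) = -75 - 60 = -135.
det(P) = (-4)*(-3) - (-11)*(315) + (-12)*(-135) = 12 + 3465 + 1620 = 5097.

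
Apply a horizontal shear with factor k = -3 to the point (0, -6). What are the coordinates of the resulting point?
(18, -6)

Shear matrix for horizontal shear with factor k = -3:
[[1, -3], [0, 1]]
Result: (0, -6) → (18, -6)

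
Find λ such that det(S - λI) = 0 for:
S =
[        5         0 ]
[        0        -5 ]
λ = -5, 5

Solve det(S - λI) = 0. For a 2×2 matrix the characteristic equation is λ² - (trace)λ + det = 0.
trace(S) = a + d = 5 - 5 = 0.
det(S) = a*d - b*c = (5)*(-5) - (0)*(0) = -25 - 0 = -25.
Characteristic equation: λ² - (0)λ + (-25) = 0.
Discriminant = (0)² - 4*(-25) = 0 + 100 = 100.
λ = (0 ± √100) / 2 = (0 ± 10) / 2 = -5, 5.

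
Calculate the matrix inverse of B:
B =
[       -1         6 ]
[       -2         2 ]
det(B) = 10
B⁻¹ =
[      1/5      -3/5 ]
[      1/5     -1/10 ]

For a 2×2 matrix B = [[a, b], [c, d]] with det(B) ≠ 0, B⁻¹ = (1/det(B)) * [[d, -b], [-c, a]].
det(B) = (-1)*(2) - (6)*(-2) = -2 + 12 = 10.
B⁻¹ = (1/10) * [[2, -6], [2, -1]].
Dividing each entry by 10 and reducing:
B⁻¹ =
[      1/5      -3/5 ]
[      1/5     -1/10 ]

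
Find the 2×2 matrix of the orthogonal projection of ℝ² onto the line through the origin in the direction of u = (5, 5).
[[1/2, 1/2], [1/2, 1/2]]

The orthogonal projection onto the line spanned by a nonzero vector u = (a, b) has matrix P = (u uᵀ) / (uᵀ u) = (1/(a² + b²)) · [[a², ab], [ab, b²]].
Here u = (5, 5), so a² + b² = 25 + 25 = 50.
P = (1/50) · [[25, 25], [25, 25]] = [[1/2, 1/2], [1/2, 1/2]].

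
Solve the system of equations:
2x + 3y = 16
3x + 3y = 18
x = 2, y = 4

Use elimination (row reduction):
Equation 1: 2x + 3y = 16.
Equation 2: 3x + 3y = 18.
Multiply Eq1 by 3 and Eq2 by 2: 6x + 9y = 48;  6x + 6y = 36.
Subtract: (-3)y = -12, so y = 4.
Back-substitute into Eq1: 2x + 3*(4) = 16, so x = 2.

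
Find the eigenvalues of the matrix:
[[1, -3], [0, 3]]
λ = 1 and λ = 3

Characteristic equation: det(A - λI) = 0
λ² - (trace)λ + (det) = 0
λ² - (4)λ + (3) = 0
λ² - 4λ + 3 = 0
Solving: λ = 1, 3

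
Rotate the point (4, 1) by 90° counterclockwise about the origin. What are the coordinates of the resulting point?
(-1, 4)

Rotation matrix R(θ) = [[cos θ, -sin θ], [sin θ, cos θ]]; for θ = 90°:
R = [[0, -1], [1, 0]]
Result: R × [4, 1]ᵀ = [0·4 + (-1)·1, 1·4 + (0)·1]ᵀ = (-1, 4)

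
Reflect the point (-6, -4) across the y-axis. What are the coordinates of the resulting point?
(6, -4)

Reflection across y-axis: (-6, -4) → (6, -4)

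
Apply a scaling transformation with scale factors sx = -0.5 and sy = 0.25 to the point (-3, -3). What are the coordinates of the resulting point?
(1.5, -0.75)

Scaling matrix:
[[-0.50, 0], [0, 0.25]]
Result: (-3 × -0.5, -3 × 0.25) = (1.5, -0.75)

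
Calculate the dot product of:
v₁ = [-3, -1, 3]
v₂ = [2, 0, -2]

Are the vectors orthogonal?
-12, No

The dot product is the sum of products of corresponding components.
v₁·v₂ = (-3)*(2) + (-1)*(0) + (3)*(-2) = -6 + 0 - 6 = -12.
Two vectors are orthogonal iff their dot product is 0; here the dot product is -12, so the vectors are not orthogonal.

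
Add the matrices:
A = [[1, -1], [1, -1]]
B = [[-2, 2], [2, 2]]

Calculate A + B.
[[-1, 1], [3, 1]]

Add corresponding elements:
(1)+(-2)=-1
(-1)+(2)=1
(1)+(2)=3
(-1)+(2)=1
A + B = [[-1, 1], [3, 1]]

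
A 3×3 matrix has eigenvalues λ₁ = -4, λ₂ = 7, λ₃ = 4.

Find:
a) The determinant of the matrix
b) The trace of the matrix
det = -112, trace = 7

Two standard eigenvalue identities:
- det(A) equals the product of the eigenvalues (counted with multiplicity).
- trace(A) equals the sum of the eigenvalues.
det(A) = (-4)*(7)*(4) = -112.
trace(A) = -4 + 7 + 4 = 7.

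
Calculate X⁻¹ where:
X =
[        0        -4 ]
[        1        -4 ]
det(X) = 4
X⁻¹ =
[       -1         1 ]
[     -1/4         0 ]

For a 2×2 matrix X = [[a, b], [c, d]] with det(X) ≠ 0, X⁻¹ = (1/det(X)) * [[d, -b], [-c, a]].
det(X) = (0)*(-4) - (-4)*(1) = 0 + 4 = 4.
X⁻¹ = (1/4) * [[-4, 4], [-1, 0]].
Dividing each entry by 4 and reducing:
X⁻¹ =
[       -1         1 ]
[     -1/4         0 ]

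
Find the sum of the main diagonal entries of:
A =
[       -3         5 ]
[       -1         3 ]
tr(A) = -3 + 3 = 0

The trace of a square matrix is the sum of its diagonal entries.
Diagonal entries of A: A[0][0] = -3, A[1][1] = 3.
tr(A) = -3 + 3 = 0.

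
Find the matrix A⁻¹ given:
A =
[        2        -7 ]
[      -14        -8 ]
det(A) = -114
A⁻¹ =
[     4/57    -7/114 ]
[    -7/57     -1/57 ]

For a 2×2 matrix A = [[a, b], [c, d]] with det(A) ≠ 0, A⁻¹ = (1/det(A)) * [[d, -b], [-c, a]].
det(A) = (2)*(-8) - (-7)*(-14) = -16 - 98 = -114.
A⁻¹ = (1/-114) * [[-8, 7], [14, 2]].
Dividing each entry by -114 and reducing:
A⁻¹ =
[     4/57    -7/114 ]
[    -7/57     -1/57 ]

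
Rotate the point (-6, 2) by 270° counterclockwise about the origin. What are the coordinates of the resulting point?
(2, 6)

Rotation matrix R(θ) = [[cos θ, -sin θ], [sin θ, cos θ]]; for θ = 270°:
R = [[0, 1], [-1, 0]]
Result: R × [-6, 2]ᵀ = [0·-6 + (1)·2, -1·-6 + (0)·2]ᵀ = (2, 6)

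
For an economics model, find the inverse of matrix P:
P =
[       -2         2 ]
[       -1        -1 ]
det(P) = 4
P⁻¹ =
[     -1/4      -1/2 ]
[      1/4      -1/2 ]

For a 2×2 matrix P = [[a, b], [c, d]] with det(P) ≠ 0, P⁻¹ = (1/det(P)) * [[d, -b], [-c, a]].
det(P) = (-2)*(-1) - (2)*(-1) = 2 + 2 = 4.
P⁻¹ = (1/4) * [[-1, -2], [1, -2]].
Dividing each entry by 4 and reducing:
P⁻¹ =
[     -1/4      -1/2 ]
[      1/4      -1/2 ]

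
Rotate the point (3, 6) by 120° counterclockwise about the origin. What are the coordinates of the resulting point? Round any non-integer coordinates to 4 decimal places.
(-6.6962, -0.4019)

Rotation matrix R(θ) = [[cos θ, -sin θ], [sin θ, cos θ]]; for θ = 120°:
R = [[-1/2, -√3/2], [√3/2, -1/2]]
Result: R × [3, 6]ᵀ = [-1/2·3 + (-√3/2)·6, √3/2·3 + (-1/2)·6]ᵀ = (-6.6962, -0.4019)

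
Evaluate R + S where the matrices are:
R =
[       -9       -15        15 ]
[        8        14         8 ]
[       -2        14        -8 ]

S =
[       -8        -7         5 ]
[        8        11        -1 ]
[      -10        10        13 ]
R + S =
[      -17       -22        20 ]
[       16        25         7 ]
[      -12        24         5 ]

Matrix addition is elementwise: (R+S)[i][j] = R[i][j] + S[i][j].
  (R+S)[0][0] = (-9) + (-8) = -17
  (R+S)[0][1] = (-15) + (-7) = -22
  (R+S)[0][2] = (15) + (5) = 20
  (R+S)[1][0] = (8) + (8) = 16
  (R+S)[1][1] = (14) + (11) = 25
  (R+S)[1][2] = (8) + (-1) = 7
  (R+S)[2][0] = (-2) + (-10) = -12
  (R+S)[2][1] = (14) + (10) = 24
  (R+S)[2][2] = (-8) + (13) = 5
R + S =
[      -17       -22        20 ]
[       16        25         7 ]
[      -12        24         5 ]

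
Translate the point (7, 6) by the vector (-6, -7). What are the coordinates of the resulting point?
(1, -1)

Translation by (-6, -7):
x' = 7 + -6 = 1
y' = 6 + -7 = -1
Homogeneous matrix: [[1, 0, -6], [0, 1, -7], [0, 0, 1]]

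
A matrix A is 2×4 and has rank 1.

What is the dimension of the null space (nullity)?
3

The rank-nullity theorem for an m×n matrix states:
rank(A) + nullity(A) = n (the number of columns).
Here n = 4 and rank(A) = 1, so nullity(A) = 4 - 1 = 3.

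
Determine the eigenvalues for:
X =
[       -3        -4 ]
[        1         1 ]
λ = -1, -1

Solve det(X - λI) = 0. For a 2×2 matrix the characteristic equation is λ² - (trace)λ + det = 0.
trace(X) = a + d = -3 + 1 = -2.
det(X) = a*d - b*c = (-3)*(1) - (-4)*(1) = -3 + 4 = 1.
Characteristic equation: λ² - (-2)λ + (1) = 0.
Discriminant = (-2)² - 4*(1) = 4 - 4 = 0.
λ = (-2 ± √0) / 2 = (-2 ± 0) / 2 = -1, -1.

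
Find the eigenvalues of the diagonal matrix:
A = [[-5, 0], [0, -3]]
λ₁ = -5, λ₂ = -3

The characteristic polynomial of A is det(A - λI) = (-5 - λ)(-3 - λ) = 0.
The roots are λ = -5 and λ = -3, so the eigenvalues are the diagonal entries.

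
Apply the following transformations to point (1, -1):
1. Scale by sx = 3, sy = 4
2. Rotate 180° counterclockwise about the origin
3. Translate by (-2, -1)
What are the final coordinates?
(-5, 3)

Step 1: Scale → (3, -4)
Step 2: Rotate 180° → (-3, 4)
Step 3: Translate → (-5, 3)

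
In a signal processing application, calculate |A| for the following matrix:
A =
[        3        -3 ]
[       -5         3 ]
det(A) = -6

For a 2×2 matrix [[a, b], [c, d]], det = a*d - b*c.
det(A) = (3)*(3) - (-3)*(-5) = 9 - 15 = -6.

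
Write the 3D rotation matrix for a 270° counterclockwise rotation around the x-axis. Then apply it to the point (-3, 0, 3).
R = [[1, 0, 0], [0, 0, 1], [0, -1, 0]]; R·(-3, 0, 3) = (-3, 3, 0)

Rotation matrix for 270° around x-axis:
cos(270°) = 0, sin(270°) = -1
R = [[1, 0, 0], [0, 0, 1], [0, -1, 0]]
Apply to (-3, 0, 3): R·[-3, 0, 3]ᵀ = (-3, 3, 0)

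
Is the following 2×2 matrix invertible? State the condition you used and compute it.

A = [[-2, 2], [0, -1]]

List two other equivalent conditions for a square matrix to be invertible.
Yes, invertible; det(A) = 2 ≠ 0. Equivalent conditions: rank(A) = 2; Ax = 0 has only the trivial solution; 0 is not an eigenvalue; the columns of A are linearly independent.

To check invertibility, compute det(A).
The given matrix is triangular, so det(A) equals the product of its diagonal entries = 2 ≠ 0.
Since det(A) ≠ 0, A is invertible.
Equivalent conditions for a square matrix A to be invertible:
- rank(A) = 2 (full rank).
- The homogeneous system Ax = 0 has only the trivial solution x = 0.
- 0 is not an eigenvalue of A.
- The columns (equivalently rows) of A are linearly independent.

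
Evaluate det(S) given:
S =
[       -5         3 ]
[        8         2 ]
det(S) = -34

For a 2×2 matrix [[a, b], [c, d]], det = a*d - b*c.
det(S) = (-5)*(2) - (3)*(8) = -10 - 24 = -34.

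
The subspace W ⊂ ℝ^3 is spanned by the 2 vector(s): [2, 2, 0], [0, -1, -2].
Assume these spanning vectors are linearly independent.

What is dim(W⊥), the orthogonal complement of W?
dim(W⊥) = 1

For any subspace W of ℝ^n, dim(W) + dim(W⊥) = n (the whole-space dimension).
Here the given 2 vectors are linearly independent, so dim(W) = 2.
Thus dim(W⊥) = n - dim(W) = 3 - 2 = 1.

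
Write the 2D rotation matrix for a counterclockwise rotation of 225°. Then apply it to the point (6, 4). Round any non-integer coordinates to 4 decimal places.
R = [[-√2/2, √2/2], [-√2/2, -√2/2]]; R·(6, 4) = (-1.4142, -7.0711)

Rotation matrix formula: R(θ) = [[cos θ, -sin θ], [sin θ, cos θ]]
For θ = 225°:
cos(225°) = -√2/2
sin(225°) = -√2/2
R = [[-√2/2, √2/2], [-√2/2, -√2/2]]
Apply to (6, 4): [-√2/2·6 + (√2/2)·4, -√2/2·6 + -√2/2·4] = (-1.4142, -7.0711)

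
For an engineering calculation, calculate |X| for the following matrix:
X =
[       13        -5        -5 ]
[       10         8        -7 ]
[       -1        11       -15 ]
det(X) = -1934

Expand along row 0 (cofactor expansion): det(X) = a*(e*i - f*h) - b*(d*i - f*g) + c*(d*h - e*g), where the 3×3 is [[a, b, c], [d, e, f], [g, h, i]].
Minor M_00 = (8)*(-15) - (-7)*(11) = -120 + 77 = -43.
Minor M_01 = (10)*(-15) - (-7)*(-1) = -150 - 7 = -157.
Minor M_02 = (10)*(11) - (8)*(-1) = 110 + 8 = 118.
det(X) = (13)*(-43) - (-5)*(-157) + (-5)*(118) = -559 - 785 - 590 = -1934.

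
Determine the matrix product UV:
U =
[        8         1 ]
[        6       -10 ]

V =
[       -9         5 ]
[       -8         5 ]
UV =
[      -80        45 ]
[       26       -20 ]

Matrix multiplication: (UV)[i][j] = sum over k of U[i][k] * V[k][j].
  (UV)[0][0] = (8)*(-9) + (1)*(-8) = -80
  (UV)[0][1] = (8)*(5) + (1)*(5) = 45
  (UV)[1][0] = (6)*(-9) + (-10)*(-8) = 26
  (UV)[1][1] = (6)*(5) + (-10)*(5) = -20
UV =
[      -80        45 ]
[       26       -20 ]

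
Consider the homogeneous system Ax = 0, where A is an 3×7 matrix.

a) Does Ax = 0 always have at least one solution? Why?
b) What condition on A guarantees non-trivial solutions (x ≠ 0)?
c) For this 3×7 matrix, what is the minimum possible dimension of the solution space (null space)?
a) Yes, x = 0 is always a solution. b) When A has linearly dependent columns (rank < n). c) Minimum nullity = 4.

a) x = 0 satisfies A·0 = 0, so the zero vector is always a solution.
b) Non-trivial solutions exist iff the columns of A are linearly dependent, equivalently rank(A) < n (the number of columns).
c) By rank-nullity, rank(A) + nullity(A) = n = 7. Since A has only 3 rows, rank(A) ≤ 3, so nullity(A) ≥ 7 - 3 = 4.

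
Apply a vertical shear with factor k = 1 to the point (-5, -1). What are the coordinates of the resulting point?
(-5, -6)

Shear matrix for vertical shear with factor k = 1:
[[1, 0], [1, 1]]
Result: (-5, -1) → (-5, -6)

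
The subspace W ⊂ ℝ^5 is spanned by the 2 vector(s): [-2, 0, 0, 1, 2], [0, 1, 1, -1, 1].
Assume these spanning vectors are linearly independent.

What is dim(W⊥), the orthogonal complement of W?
dim(W⊥) = 3

For any subspace W of ℝ^n, dim(W) + dim(W⊥) = n (the whole-space dimension).
Here the given 2 vectors are linearly independent, so dim(W) = 2.
Thus dim(W⊥) = n - dim(W) = 5 - 2 = 3.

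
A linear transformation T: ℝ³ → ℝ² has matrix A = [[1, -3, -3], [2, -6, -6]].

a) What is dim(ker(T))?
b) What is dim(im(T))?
dim(ker) = 2, dim(im) = 1

Observe that row 2 = 2 × row 1 (so the rows are linearly dependent).
Thus rank(A) = 1 (only one linearly independent row).
dim(im(T)) = rank(A) = 1.
By the rank-nullity theorem applied to T: ℝ³ → ℝ², rank(A) + nullity(A) = 3 (the domain dimension), so dim(ker(T)) = 3 - 1 = 2.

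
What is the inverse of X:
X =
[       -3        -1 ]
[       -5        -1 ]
det(X) = -2
X⁻¹ =
[      1/2      -1/2 ]
[     -5/2       3/2 ]

For a 2×2 matrix X = [[a, b], [c, d]] with det(X) ≠ 0, X⁻¹ = (1/det(X)) * [[d, -b], [-c, a]].
det(X) = (-3)*(-1) - (-1)*(-5) = 3 - 5 = -2.
X⁻¹ = (1/-2) * [[-1, 1], [5, -3]].
Dividing each entry by -2 and reducing:
X⁻¹ =
[      1/2      -1/2 ]
[     -5/2       3/2 ]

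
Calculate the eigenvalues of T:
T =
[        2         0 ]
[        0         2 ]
λ = 2, 2

Solve det(T - λI) = 0. For a 2×2 matrix the characteristic equation is λ² - (trace)λ + det = 0.
trace(T) = a + d = 2 + 2 = 4.
det(T) = a*d - b*c = (2)*(2) - (0)*(0) = 4 - 0 = 4.
Characteristic equation: λ² - (4)λ + (4) = 0.
Discriminant = (4)² - 4*(4) = 16 - 16 = 0.
λ = (4 ± √0) / 2 = (4 ± 0) / 2 = 2, 2.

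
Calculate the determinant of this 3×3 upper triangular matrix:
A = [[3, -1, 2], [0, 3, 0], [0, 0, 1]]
9

The determinant of a triangular matrix is the product of its diagonal entries (the off-diagonal entries above the diagonal do not affect it).
det(A) = (3) * (3) * (1) = 9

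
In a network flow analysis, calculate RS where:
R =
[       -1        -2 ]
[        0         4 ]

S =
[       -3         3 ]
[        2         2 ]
RS =
[       -1        -7 ]
[        8         8 ]

Matrix multiplication: (RS)[i][j] = sum over k of R[i][k] * S[k][j].
  (RS)[0][0] = (-1)*(-3) + (-2)*(2) = -1
  (RS)[0][1] = (-1)*(3) + (-2)*(2) = -7
  (RS)[1][0] = (0)*(-3) + (4)*(2) = 8
  (RS)[1][1] = (0)*(3) + (4)*(2) = 8
RS =
[       -1        -7 ]
[        8         8 ]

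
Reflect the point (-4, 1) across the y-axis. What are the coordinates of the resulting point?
(4, 1)

Reflection across y-axis: (-4, 1) → (4, 1)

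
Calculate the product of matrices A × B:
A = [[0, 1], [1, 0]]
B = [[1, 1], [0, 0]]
[[0, 0], [1, 1]]

Matrix multiplication:
C[0][0] = 0×1 + 1×0 = 0
C[0][1] = 0×1 + 1×0 = 0
C[1][0] = 1×1 + 0×0 = 1
C[1][1] = 1×1 + 0×0 = 1
Result: [[0, 0], [1, 1]]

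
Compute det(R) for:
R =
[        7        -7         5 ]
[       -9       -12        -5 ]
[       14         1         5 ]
det(R) = 585

Expand along row 0 (cofactor expansion): det(R) = a*(e*i - f*h) - b*(d*i - f*g) + c*(d*h - e*g), where the 3×3 is [[a, b, c], [d, e, f], [g, h, i]].
Minor M_00 = (-12)*(5) - (-5)*(1) = -60 + 5 = -55.
Minor M_01 = (-9)*(5) - (-5)*(14) = -45 + 70 = 25.
Minor M_02 = (-9)*(1) - (-12)*(14) = -9 + 168 = 159.
det(R) = (7)*(-55) - (-7)*(25) + (5)*(159) = -385 + 175 + 795 = 585.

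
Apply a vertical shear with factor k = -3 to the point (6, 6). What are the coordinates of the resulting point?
(6, -12)

Shear matrix for vertical shear with factor k = -3:
[[1, 0], [-3, 1]]
Result: (6, 6) → (6, -12)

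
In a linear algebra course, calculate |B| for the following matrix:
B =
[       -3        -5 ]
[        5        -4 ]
det(B) = 37

For a 2×2 matrix [[a, b], [c, d]], det = a*d - b*c.
det(B) = (-3)*(-4) - (-5)*(5) = 12 + 25 = 37.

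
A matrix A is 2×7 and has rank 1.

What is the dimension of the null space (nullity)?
6

The rank-nullity theorem for an m×n matrix states:
rank(A) + nullity(A) = n (the number of columns).
Here n = 7 and rank(A) = 1, so nullity(A) = 7 - 1 = 6.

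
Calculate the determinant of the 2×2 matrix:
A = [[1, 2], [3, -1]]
-7

For A = [[a, b], [c, d]], det(A) = a*d - b*c.
det(A) = (1)*(-1) - (2)*(3) = -1 - 6 = -7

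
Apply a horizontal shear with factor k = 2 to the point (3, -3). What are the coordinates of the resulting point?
(-3, -3)

Shear matrix for horizontal shear with factor k = 2:
[[1, 2], [0, 1]]
Result: (3, -3) → (-3, -3)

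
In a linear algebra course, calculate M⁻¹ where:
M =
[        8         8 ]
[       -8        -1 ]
det(M) = 56
M⁻¹ =
[    -1/56      -1/7 ]
[      1/7       1/7 ]

For a 2×2 matrix M = [[a, b], [c, d]] with det(M) ≠ 0, M⁻¹ = (1/det(M)) * [[d, -b], [-c, a]].
det(M) = (8)*(-1) - (8)*(-8) = -8 + 64 = 56.
M⁻¹ = (1/56) * [[-1, -8], [8, 8]].
Dividing each entry by 56 and reducing:
M⁻¹ =
[    -1/56      -1/7 ]
[      1/7       1/7 ]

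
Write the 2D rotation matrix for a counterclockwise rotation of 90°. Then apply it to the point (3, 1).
R = [[0, -1], [1, 0]]; R·(3, 1) = (-1, 3)

Rotation matrix formula: R(θ) = [[cos θ, -sin θ], [sin θ, cos θ]]
For θ = 90°:
cos(90°) = 0
sin(90°) = 1
R = [[0, -1], [1, 0]]
Apply to (3, 1): [0·3 + (-1)·1, 1·3 + 0·1] = (-1, 3)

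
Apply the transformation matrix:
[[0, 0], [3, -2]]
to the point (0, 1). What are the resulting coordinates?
(0, -2)

Matrix multiplication:
[[0, 0], [3, -2]] × [0, 1]ᵀ
= [0×0 + 0×1, 3×0 + -2×1]ᵀ
= [0.0000, -2.0000]ᵀ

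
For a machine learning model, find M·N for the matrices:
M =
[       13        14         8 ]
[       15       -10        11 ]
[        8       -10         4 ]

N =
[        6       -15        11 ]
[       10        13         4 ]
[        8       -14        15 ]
MN =
[      282      -125       319 ]
[       78      -509       290 ]
[      -20      -306       108 ]

Matrix multiplication: (MN)[i][j] = sum over k of M[i][k] * N[k][j].
  (MN)[0][0] = (13)*(6) + (14)*(10) + (8)*(8) = 282
  (MN)[0][1] = (13)*(-15) + (14)*(13) + (8)*(-14) = -125
  (MN)[0][2] = (13)*(11) + (14)*(4) + (8)*(15) = 319
  (MN)[1][0] = (15)*(6) + (-10)*(10) + (11)*(8) = 78
  (MN)[1][1] = (15)*(-15) + (-10)*(13) + (11)*(-14) = -509
  (MN)[1][2] = (15)*(11) + (-10)*(4) + (11)*(15) = 290
  (MN)[2][0] = (8)*(6) + (-10)*(10) + (4)*(8) = -20
  (MN)[2][1] = (8)*(-15) + (-10)*(13) + (4)*(-14) = -306
  (MN)[2][2] = (8)*(11) + (-10)*(4) + (4)*(15) = 108
MN =
[      282      -125       319 ]
[       78      -509       290 ]
[      -20      -306       108 ]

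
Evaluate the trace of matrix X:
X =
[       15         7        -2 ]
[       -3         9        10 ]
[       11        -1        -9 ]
tr(X) = 15 + 9 - 9 = 15

The trace of a square matrix is the sum of its diagonal entries.
Diagonal entries of X: X[0][0] = 15, X[1][1] = 9, X[2][2] = -9.
tr(X) = 15 + 9 - 9 = 15.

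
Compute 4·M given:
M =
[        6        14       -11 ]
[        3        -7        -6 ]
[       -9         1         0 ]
4M =
[       24        56       -44 ]
[       12       -28       -24 ]
[      -36         4         0 ]

Scalar multiplication is elementwise: (4M)[i][j] = 4 * M[i][j].
  (4M)[0][0] = 4 * (6) = 24
  (4M)[0][1] = 4 * (14) = 56
  (4M)[0][2] = 4 * (-11) = -44
  (4M)[1][0] = 4 * (3) = 12
  (4M)[1][1] = 4 * (-7) = -28
  (4M)[1][2] = 4 * (-6) = -24
  (4M)[2][0] = 4 * (-9) = -36
  (4M)[2][1] = 4 * (1) = 4
  (4M)[2][2] = 4 * (0) = 0
4M =
[       24        56       -44 ]
[       12       -28       -24 ]
[      -36         4         0 ]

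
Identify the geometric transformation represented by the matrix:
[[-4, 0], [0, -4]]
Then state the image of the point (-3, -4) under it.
uniform scaling by factor -4; image of (-3, -4) is (12, 16)

This is a diagonal matrix with equal entries -4, so it scales both axes by the same factor -4.
The matrix [[-4, 0], [0, -4]] represents: uniform scaling by factor -4.
Applying it to (-3, -4): [-4·-3 + 0·-4, 0·-3 + -4·-4] = (12, 16).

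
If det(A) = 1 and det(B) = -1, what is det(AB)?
-1

Use the multiplicative property of determinants: det(AB) = det(A)*det(B).
det(AB) = (1)*(-1) = -1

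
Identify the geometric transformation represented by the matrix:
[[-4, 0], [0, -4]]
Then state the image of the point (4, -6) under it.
uniform scaling by factor -4; image of (4, -6) is (-16, 24)

This is a diagonal matrix with equal entries -4, so it scales both axes by the same factor -4.
The matrix [[-4, 0], [0, -4]] represents: uniform scaling by factor -4.
Applying it to (4, -6): [-4·4 + 0·-6, 0·4 + -4·-6] = (-16, 24).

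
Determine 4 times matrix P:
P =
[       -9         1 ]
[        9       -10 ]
4P =
[      -36         4 ]
[       36       -40 ]

Scalar multiplication is elementwise: (4P)[i][j] = 4 * P[i][j].
  (4P)[0][0] = 4 * (-9) = -36
  (4P)[0][1] = 4 * (1) = 4
  (4P)[1][0] = 4 * (9) = 36
  (4P)[1][1] = 4 * (-10) = -40
4P =
[      -36         4 ]
[       36       -40 ]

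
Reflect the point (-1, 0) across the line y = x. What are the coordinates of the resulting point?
(0, -1)

Reflection across line y = x: (-1, 0) → (0, -1)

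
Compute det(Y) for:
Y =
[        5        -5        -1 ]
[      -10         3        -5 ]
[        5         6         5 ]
det(Y) = 175

Expand along row 0 (cofactor expansion): det(Y) = a*(e*i - f*h) - b*(d*i - f*g) + c*(d*h - e*g), where the 3×3 is [[a, b, c], [d, e, f], [g, h, i]].
Minor M_00 = (3)*(5) - (-5)*(6) = 15 + 30 = 45.
Minor M_01 = (-10)*(5) - (-5)*(5) = -50 + 25 = -25.
Minor M_02 = (-10)*(6) - (3)*(5) = -60 - 15 = -75.
det(Y) = (5)*(45) - (-5)*(-25) + (-1)*(-75) = 225 - 125 + 75 = 175.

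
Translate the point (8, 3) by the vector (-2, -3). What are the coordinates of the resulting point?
(6, 0)

Translation by (-2, -3):
x' = 8 + -2 = 6
y' = 3 + -3 = 0
Homogeneous matrix: [[1, 0, -2], [0, 1, -3], [0, 0, 1]]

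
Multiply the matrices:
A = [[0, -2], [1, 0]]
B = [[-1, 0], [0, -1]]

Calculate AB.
[[0, 2], [-1, 0]]

Each entry (i,j) of AB = sum over k of A[i][k]*B[k][j].
(AB)[0][0] = (0)*(-1) + (-2)*(0) = 0
(AB)[0][1] = (0)*(0) + (-2)*(-1) = 2
(AB)[1][0] = (1)*(-1) + (0)*(0) = -1
(AB)[1][1] = (1)*(0) + (0)*(-1) = 0
AB = [[0, 2], [-1, 0]]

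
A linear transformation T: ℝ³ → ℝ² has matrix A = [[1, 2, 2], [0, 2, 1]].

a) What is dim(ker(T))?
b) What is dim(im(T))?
dim(ker) = 1, dim(im) = 2

The two rows are not scalar multiples of one another (no single k satisfies row 2 = k × row 1), so they are linearly independent.
Thus rank(A) = 2.
dim(im(T)) = rank(A) = 2.
By the rank-nullity theorem applied to T: ℝ³ → ℝ², rank(A) + nullity(A) = 3 (the domain dimension), so dim(ker(T)) = 3 - 2 = 1.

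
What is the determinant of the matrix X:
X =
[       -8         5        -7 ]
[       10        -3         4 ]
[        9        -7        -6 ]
det(X) = 413

Expand along row 0 (cofactor expansion): det(X) = a*(e*i - f*h) - b*(d*i - f*g) + c*(d*h - e*g), where the 3×3 is [[a, b, c], [d, e, f], [g, h, i]].
Minor M_00 = (-3)*(-6) - (4)*(-7) = 18 + 28 = 46.
Minor M_01 = (10)*(-6) - (4)*(9) = -60 - 36 = -96.
Minor M_02 = (10)*(-7) - (-3)*(9) = -70 + 27 = -43.
det(X) = (-8)*(46) - (5)*(-96) + (-7)*(-43) = -368 + 480 + 301 = 413.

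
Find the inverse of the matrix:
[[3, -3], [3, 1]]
[[1/12, 1/4], [-1/4, 1/4]]

For [[a,b],[c,d]], inverse = (1/det)·[[d,-b],[-c,a]]
det = 3·1 - -3·3 = 12
Inverse = (1/12)·[[1, 3], [-3, 3]]
        = [[1/12, 1/4], [-1/4, 1/4]]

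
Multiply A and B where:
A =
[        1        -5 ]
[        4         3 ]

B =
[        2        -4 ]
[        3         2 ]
AB =
[      -13       -14 ]
[       17       -10 ]

Matrix multiplication: (AB)[i][j] = sum over k of A[i][k] * B[k][j].
  (AB)[0][0] = (1)*(2) + (-5)*(3) = -13
  (AB)[0][1] = (1)*(-4) + (-5)*(2) = -14
  (AB)[1][0] = (4)*(2) + (3)*(3) = 17
  (AB)[1][1] = (4)*(-4) + (3)*(2) = -10
AB =
[      -13       -14 ]
[       17       -10 ]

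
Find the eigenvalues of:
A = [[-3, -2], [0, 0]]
λ = -3, 0

Solve det(A - λI) = 0. For a 2×2 matrix this is λ² - (trace)λ + det = 0.
trace(A) = -3 + 0 = -3.
det(A) = (-3)*(0) - (-2)*(0) = 0 - 0 = 0.
Characteristic equation: λ² - (-3)λ + (0) = 0.
Discriminant: (-3)² - 4*(0) = 9 - 0 = 9.
Roots: λ = (-3 ± √9) / 2 = -3, 0.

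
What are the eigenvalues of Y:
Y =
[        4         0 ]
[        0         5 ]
λ = 4, 5

Solve det(Y - λI) = 0. For a 2×2 matrix the characteristic equation is λ² - (trace)λ + det = 0.
trace(Y) = a + d = 4 + 5 = 9.
det(Y) = a*d - b*c = (4)*(5) - (0)*(0) = 20 - 0 = 20.
Characteristic equation: λ² - (9)λ + (20) = 0.
Discriminant = (9)² - 4*(20) = 81 - 80 = 1.
λ = (9 ± √1) / 2 = (9 ± 1) / 2 = 4, 5.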